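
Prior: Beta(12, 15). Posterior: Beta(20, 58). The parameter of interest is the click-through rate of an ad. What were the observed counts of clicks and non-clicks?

8 clicks and 43 non-clicks

Beta is conjugate to the binomial likelihood: posterior = Beta(a+s, b+f).
So s = 20 − 12 = 8 and f = 58 − 15 = 43.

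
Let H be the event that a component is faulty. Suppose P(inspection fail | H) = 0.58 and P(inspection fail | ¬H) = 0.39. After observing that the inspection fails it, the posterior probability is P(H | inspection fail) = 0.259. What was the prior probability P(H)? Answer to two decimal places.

P(H) = 0.19

In odds form, posterior odds = prior odds × likelihood ratio, so prior odds = posterior odds ÷ LR.
Posterior odds = 0.259/(1−0.259) = 0.3495. LR = 0.58/0.39 = 1.4872.
Prior odds = 0.3495/1.4872 = 0.2350, so P(H) = 0.2350/(1+0.2350) ≈ 0.19.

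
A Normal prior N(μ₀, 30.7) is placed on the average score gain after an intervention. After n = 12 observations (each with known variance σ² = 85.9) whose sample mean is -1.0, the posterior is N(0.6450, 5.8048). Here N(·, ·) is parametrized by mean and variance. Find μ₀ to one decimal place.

μ₀ = 7.7

The posterior mean is a precision-weighted average: μ_n = (τ₀μ₀ + τ_data·x̄)/(τ₀+τ_data), with τ₀=1/σ₀² and τ_data=n/σ².
Here τ₀ = 1/30.7 = 0.032573 and τ_data = 12/85.9 = 0.139697, so τ_n = 0.172270.
Rearranging for μ₀: μ₀ = (μ_n·τ_n − τ_data·x̄)/τ₀ = (0.6450·0.172270 − 0.139697·-1.0) / 0.032573 = 0.250811/0.032573 ≈ 7.7.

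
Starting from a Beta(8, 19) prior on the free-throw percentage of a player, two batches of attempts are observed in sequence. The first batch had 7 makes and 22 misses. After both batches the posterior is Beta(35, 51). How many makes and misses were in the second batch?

Sequential conjugate updates are equivalent to a single update on the pooled data, so total successes = posterior α − prior α and total failures = posterior β − prior β.
Total across both batches: 35−8=27 makes, 51−19=32 misses.
Subtract the first batch: 27−7=20 makes and 32−22=10 misses.

20 makes and 10 misses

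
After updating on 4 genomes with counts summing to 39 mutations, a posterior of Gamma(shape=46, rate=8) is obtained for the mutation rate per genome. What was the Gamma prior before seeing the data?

A Gamma(α, β) prior (rate parametrization) on a Poisson rate with n observations summing to S gives posterior Gamma(α+S, β+n).
So α = 46 − 39 = 7 and β = 8 − 4 = 4.

Gamma(shape=7, rate=4)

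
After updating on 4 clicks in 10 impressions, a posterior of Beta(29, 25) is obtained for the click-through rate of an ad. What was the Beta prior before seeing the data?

Beta(25, 19)

A Beta(a, b) prior with s successes and f failures in binomial data gives a Beta(a+s, b+f) posterior.
Subtract the data counts: 29−4=25, 25−6=19.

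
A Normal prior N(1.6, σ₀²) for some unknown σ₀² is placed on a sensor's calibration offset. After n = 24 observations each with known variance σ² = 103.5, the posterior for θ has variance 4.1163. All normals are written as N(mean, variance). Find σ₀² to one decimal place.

σ₀² = 90.5

Posterior precision equals prior precision plus data precision: 1/σ_n² = 1/σ₀² + n/σ².
So 1/σ₀² = 1/4.1163 − 24/103.5 = 0.242937 − 0.231884 = 0.011053.
Hence σ₀² = 1/0.011053 ≈ 90.5.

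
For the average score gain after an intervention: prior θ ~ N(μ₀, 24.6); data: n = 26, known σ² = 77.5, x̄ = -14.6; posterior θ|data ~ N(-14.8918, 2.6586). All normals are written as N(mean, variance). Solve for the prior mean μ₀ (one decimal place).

μ₀ = -17.3

With known observation variance, the Normal–Normal posterior has precision τ_n = τ₀ + n/σ² and mean μ_n = (τ₀μ₀ + (n/σ²)x̄)/τ_n.
Here τ₀ = 1/24.6 = 0.040650 and τ_data = 26/77.5 = 0.335484, so τ_n = 0.376134.
Rearranging for μ₀: μ₀ = (μ_n·τ_n − τ_data·x̄)/τ₀ = (-14.8918·0.376134 − 0.335484·-14.6) / 0.040650 = -0.703246/0.040650 ≈ -17.3.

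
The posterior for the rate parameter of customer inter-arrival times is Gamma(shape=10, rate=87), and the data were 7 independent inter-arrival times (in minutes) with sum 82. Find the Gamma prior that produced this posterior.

Gamma–exponential conjugacy: posterior shape = α + n, posterior rate = β + Σtᵢ.
So α = 10 − 7 = 3 and β = 87 − 82 = 5.

Gamma(shape=3, rate=5)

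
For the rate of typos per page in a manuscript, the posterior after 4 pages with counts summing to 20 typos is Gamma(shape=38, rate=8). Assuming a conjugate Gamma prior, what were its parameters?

Gamma(shape=18, rate=4)

Gamma–Poisson conjugacy: posterior shape = α + Σxᵢ, posterior rate = β + n.
So α = 38 − 20 = 18 and β = 8 − 4 = 4.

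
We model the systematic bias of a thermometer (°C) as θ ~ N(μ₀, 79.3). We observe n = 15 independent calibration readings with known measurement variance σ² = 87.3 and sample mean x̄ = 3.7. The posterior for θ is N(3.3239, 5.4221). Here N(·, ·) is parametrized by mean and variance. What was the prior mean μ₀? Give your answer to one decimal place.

μ₀ = -1.8

The posterior mean is a precision-weighted average: μ_n = (τ₀μ₀ + τ_data·x̄)/(τ₀+τ_data), with τ₀=1/σ₀² and τ_data=n/σ².
Here τ₀ = 1/79.3 = 0.012610 and τ_data = 15/87.3 = 0.171821, so τ_n = 0.184431.
Rearranging for μ₀: μ₀ = (μ_n·τ_n − τ_data·x̄)/τ₀ = (3.3239·0.184431 − 0.171821·3.7) / 0.012610 = -0.022707/0.012610 ≈ -1.8.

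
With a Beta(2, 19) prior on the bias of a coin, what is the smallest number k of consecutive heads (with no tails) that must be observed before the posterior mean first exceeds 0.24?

k = 5

After k heads and 0 tails the posterior is Beta(2+k, 19), with mean (2+k)/(2+19+k).
Set (2+k)/(21+k) > 0.24 and solve: k > (0.24·21 − 2)/(1 − 0.24) = 4.000.
The smallest integer exceeding 4.000 is 5.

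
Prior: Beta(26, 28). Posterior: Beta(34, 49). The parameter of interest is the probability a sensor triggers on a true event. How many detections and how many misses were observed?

8 detections and 21 misses

Under Beta–binomial conjugacy the posterior parameters are (a+s, b+f).
Match parameters: s=34−26=8, f=49−28=21.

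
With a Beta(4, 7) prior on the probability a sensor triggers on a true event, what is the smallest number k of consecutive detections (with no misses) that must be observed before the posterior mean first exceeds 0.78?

k = 21

After k detections and 0 misses the posterior is Beta(4+k, 7), with mean (4+k)/(4+7+k).
Set (4+k)/(11+k) > 0.78 and solve: k > (0.78·11 − 4)/(1 − 0.78) = 20.818.
The smallest integer exceeding 20.818 is 21, and checking k=21: (25)/(32) = 0.7812 > 0.78.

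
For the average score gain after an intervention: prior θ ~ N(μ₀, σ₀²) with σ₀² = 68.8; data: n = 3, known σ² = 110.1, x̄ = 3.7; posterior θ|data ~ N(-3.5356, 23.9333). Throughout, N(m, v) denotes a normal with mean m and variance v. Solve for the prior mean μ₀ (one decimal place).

μ₀ = -17.1

With known observation variance, the Normal–Normal posterior has precision τ_n = τ₀ + n/σ² and mean μ_n = (τ₀μ₀ + (n/σ²)x̄)/τ_n.
Here τ₀ = 1/68.8 = 0.014535 and τ_data = 3/110.1 = 0.027248, so τ_n = 0.041783.
Rearranging for μ₀: μ₀ = (μ_n·τ_n − τ_data·x̄)/τ₀ = (-3.5356·0.041783 − 0.027248·3.7) / 0.014535 = -0.248546/0.014535 ≈ -17.1.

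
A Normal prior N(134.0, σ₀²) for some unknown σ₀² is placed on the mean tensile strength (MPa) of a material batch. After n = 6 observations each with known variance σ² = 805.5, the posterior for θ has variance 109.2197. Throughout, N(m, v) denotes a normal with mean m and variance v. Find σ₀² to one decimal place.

Posterior precision equals prior precision plus data precision: 1/σ_n² = 1/σ₀² + n/σ².
So 1/σ₀² = 1/109.2197 − 6/805.5 = 0.009156 − 0.007449 = 0.001707.
Hence σ₀² = 1/0.001707 ≈ 585.8.

σ₀² = 585.8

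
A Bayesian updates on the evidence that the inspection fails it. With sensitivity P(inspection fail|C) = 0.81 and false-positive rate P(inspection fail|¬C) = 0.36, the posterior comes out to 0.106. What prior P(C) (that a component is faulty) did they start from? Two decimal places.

P(C) = 0.05

In odds form, posterior odds = prior odds × likelihood ratio, so prior odds = posterior odds ÷ LR.
Posterior odds = 0.106/(1−0.106) = 0.1186. LR = 0.81/0.36 = 2.2500.
Prior odds = 0.1186/2.2500 = 0.0527, so P(C) = 0.0527/(1+0.0527) ≈ 0.05.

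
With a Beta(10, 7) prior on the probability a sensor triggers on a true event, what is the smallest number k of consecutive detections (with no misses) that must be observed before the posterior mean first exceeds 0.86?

After k detections and 0 misses the posterior is Beta(10+k, 7), with mean (10+k)/(10+7+k).
Set (10+k)/(17+k) > 0.86 and solve: k > (0.86·17 − 10)/(1 − 0.86) = 33.000.
The smallest integer exceeding 33.000 is 34, and checking k=34: (44)/(51) = 0.8627 > 0.86.

k = 34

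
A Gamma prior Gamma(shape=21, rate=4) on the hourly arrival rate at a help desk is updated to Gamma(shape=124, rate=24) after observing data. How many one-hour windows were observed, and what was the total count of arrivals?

n = 20 one-hour windows with total 103 arrivals

A Gamma(α, β) prior (rate parametrization) on a Poisson rate with n observations summing to S gives posterior Gamma(α+S, β+n).
Matching: Σxᵢ = 124 − 21 = 103 and n = 24 − 4 = 20.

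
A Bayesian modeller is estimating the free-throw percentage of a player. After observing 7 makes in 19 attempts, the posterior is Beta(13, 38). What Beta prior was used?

Beta(6, 26)

Beta is conjugate to the binomial likelihood: posterior = Beta(α+s, β+f).
So α = 13 − 7 = 6 and β = 38 − 12 = 26.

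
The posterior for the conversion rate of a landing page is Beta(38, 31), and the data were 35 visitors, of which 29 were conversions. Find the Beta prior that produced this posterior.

Under Beta–binomial conjugacy the posterior parameters are (a+s, b+f).
Subtract the data counts: 38−29=9, 31−6=25.

Beta(9, 25)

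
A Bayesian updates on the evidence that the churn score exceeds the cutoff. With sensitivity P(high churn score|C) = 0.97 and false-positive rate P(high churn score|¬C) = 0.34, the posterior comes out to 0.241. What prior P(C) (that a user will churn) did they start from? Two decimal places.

Bayes' rule in odds form gives O(C|E) = O(C)·[P(E|C)/P(E|¬C)], hence O(C) = O(C|E)/LR.
Posterior odds = 0.241/(1−0.241) = 0.3175. LR = 0.97/0.34 = 2.8529.
Prior odds = 0.3175/2.8529 = 0.1113, so P(C) = 0.1113/(1+0.1113) ≈ 0.10.

P(C) = 0.10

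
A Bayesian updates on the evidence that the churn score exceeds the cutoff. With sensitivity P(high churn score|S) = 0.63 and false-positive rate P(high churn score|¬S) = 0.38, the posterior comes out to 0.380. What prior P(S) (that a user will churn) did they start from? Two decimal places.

Bayes' rule in odds form gives O(S|E) = O(S)·[P(E|S)/P(E|¬S)], hence O(S) = O(S|E)/LR.
Posterior odds = 0.380/(1−0.380) = 0.6129. LR = 0.63/0.38 = 1.6579.
Prior odds = 0.6129/1.6579 = 0.3697, so P(S) = 0.3697/(1+0.3697) ≈ 0.27.

P(S) = 0.27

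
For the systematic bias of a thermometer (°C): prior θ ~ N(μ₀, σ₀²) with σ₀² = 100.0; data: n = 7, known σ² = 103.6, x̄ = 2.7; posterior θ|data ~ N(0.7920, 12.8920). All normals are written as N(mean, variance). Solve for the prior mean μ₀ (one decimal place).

μ₀ = -12.1

The posterior mean is a precision-weighted average: μ_n = (τ₀μ₀ + τ_data·x̄)/(τ₀+τ_data), with τ₀=1/σ₀² and τ_data=n/σ².
Here τ₀ = 1/100.0 = 0.010000 and τ_data = 7/103.6 = 0.067568, so τ_n = 0.077568.
Rearranging for μ₀: μ₀ = (μ_n·τ_n − τ_data·x̄)/τ₀ = (0.7920·0.077568 − 0.067568·2.7) / 0.010000 = -0.121000/0.010000 ≈ -12.1.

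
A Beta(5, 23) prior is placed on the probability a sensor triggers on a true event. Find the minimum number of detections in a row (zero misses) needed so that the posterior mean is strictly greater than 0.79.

After k detections and 0 misses the posterior is Beta(5+k, 23), with mean (5+k)/(5+23+k).
Set (5+k)/(28+k) > 0.79 and solve: k > (0.79·28 − 5)/(1 − 0.79) = 81.524.
The smallest integer exceeding 81.524 is 82, and checking k=82: (87)/(110) = 0.7909 > 0.79.

k = 82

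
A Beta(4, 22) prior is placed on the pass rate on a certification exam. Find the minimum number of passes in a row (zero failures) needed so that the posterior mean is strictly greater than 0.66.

k = 39

After k passes and 0 failures the posterior is Beta(4+k, 22), with mean (4+k)/(4+22+k).
Set (4+k)/(26+k) > 0.66 and solve: k > (0.66·26 − 4)/(1 − 0.66) = 38.706.
The smallest integer exceeding 38.706 is 39.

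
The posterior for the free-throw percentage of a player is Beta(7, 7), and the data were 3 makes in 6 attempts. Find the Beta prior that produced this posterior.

Beta(4, 4)

Under Beta–binomial conjugacy the posterior parameters are (a+s, b+f).
So a = 7 − 3 = 4 and b = 7 − 3 = 4.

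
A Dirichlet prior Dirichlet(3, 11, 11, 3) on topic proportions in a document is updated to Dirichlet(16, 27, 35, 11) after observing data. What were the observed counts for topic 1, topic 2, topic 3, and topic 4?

For a Dirichlet(α) prior with multinomial counts c, the posterior is Dirichlet(α + c) componentwise.
Counts are posterior − prior componentwise: 16−3=13, 27−11=16, 35−11=24, 11−3=8.

counts (13, 16, 24, 8)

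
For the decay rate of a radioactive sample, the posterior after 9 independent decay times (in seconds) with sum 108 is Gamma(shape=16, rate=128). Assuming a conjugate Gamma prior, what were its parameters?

Gamma–exponential conjugacy: posterior shape = α + n, posterior rate = β + Σtᵢ.
So α = 16 − 9 = 7 and β = 128 − 108 = 20.

Gamma(shape=7, rate=20)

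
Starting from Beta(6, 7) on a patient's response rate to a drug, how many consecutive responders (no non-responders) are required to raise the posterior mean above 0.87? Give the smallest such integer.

After k responders and 0 non-responders the posterior is Beta(6+k, 7), with mean (6+k)/(6+7+k).
Set (6+k)/(13+k) > 0.87 and solve: k > (0.87·13 − 6)/(1 − 0.87) = 40.846.
The smallest integer exceeding 40.846 is 41, and checking k=41: (47)/(54) = 0.8704 > 0.87.

k = 41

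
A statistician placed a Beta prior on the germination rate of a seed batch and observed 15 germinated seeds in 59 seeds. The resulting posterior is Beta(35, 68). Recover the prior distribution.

Beta(20, 24)

A Beta(α, β) prior with s successes and f failures in binomial data gives a Beta(α+s, β+f) posterior.
Subtract the data counts: 35−15=20, 68−44=24.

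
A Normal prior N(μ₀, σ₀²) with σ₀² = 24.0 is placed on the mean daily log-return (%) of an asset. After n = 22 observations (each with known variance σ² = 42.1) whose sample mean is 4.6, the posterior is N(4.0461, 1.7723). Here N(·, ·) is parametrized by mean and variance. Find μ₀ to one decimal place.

μ₀ = -2.9

With known observation variance, the Normal–Normal posterior has precision τ_n = τ₀ + n/σ² and mean μ_n = (τ₀μ₀ + (n/σ²)x̄)/τ_n.
Here τ₀ = 1/24.0 = 0.041667 and τ_data = 22/42.1 = 0.522565, so τ_n = 0.564232.
Rearranging for μ₀: μ₀ = (μ_n·τ_n − τ_data·x̄)/τ₀ = (4.0461·0.564232 − 0.522565·4.6) / 0.041667 = -0.120860/0.041667 ≈ -2.9.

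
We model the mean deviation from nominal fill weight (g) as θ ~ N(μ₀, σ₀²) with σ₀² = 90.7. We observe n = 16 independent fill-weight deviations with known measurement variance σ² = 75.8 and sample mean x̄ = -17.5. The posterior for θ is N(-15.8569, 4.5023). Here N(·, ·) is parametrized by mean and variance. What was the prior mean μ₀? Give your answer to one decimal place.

μ₀ = 15.6

The posterior mean is a precision-weighted average: μ_n = (τ₀μ₀ + τ_data·x̄)/(τ₀+τ_data), with τ₀=1/σ₀² and τ_data=n/σ².
Here τ₀ = 1/90.7 = 0.011025 and τ_data = 16/75.8 = 0.211082, so τ_n = 0.222107.
Rearranging for μ₀: μ₀ = (μ_n·τ_n − τ_data·x̄)/τ₀ = (-15.8569·0.222107 − 0.211082·-17.5) / 0.011025 = 0.172007/0.011025 ≈ 15.6.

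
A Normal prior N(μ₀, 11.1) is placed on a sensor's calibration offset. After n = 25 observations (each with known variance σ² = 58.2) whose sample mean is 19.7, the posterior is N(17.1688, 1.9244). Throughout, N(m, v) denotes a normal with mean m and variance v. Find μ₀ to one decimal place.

μ₀ = 5.1

The posterior mean is a precision-weighted average: μ_n = (τ₀μ₀ + τ_data·x̄)/(τ₀+τ_data), with τ₀=1/σ₀² and τ_data=n/σ².
Here τ₀ = 1/11.1 = 0.090090 and τ_data = 25/58.2 = 0.429553, so τ_n = 0.519643.
Rearranging for μ₀: μ₀ = (μ_n·τ_n − τ_data·x̄)/τ₀ = (17.1688·0.519643 − 0.429553·19.7) / 0.090090 = 0.459453/0.090090 ≈ 5.1.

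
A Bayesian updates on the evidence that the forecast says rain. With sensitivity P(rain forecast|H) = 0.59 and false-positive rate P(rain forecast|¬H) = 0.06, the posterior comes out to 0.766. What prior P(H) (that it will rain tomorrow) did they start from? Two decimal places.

Bayes' rule in odds form gives O(H|E) = O(H)·[P(E|H)/P(E|¬H)], hence O(H) = O(H|E)/LR.
Posterior odds = 0.766/(1−0.766) = 3.2735. LR = 0.59/0.06 = 9.8333.
Prior odds = 3.2735/9.8333 = 0.3329, so P(H) = 0.3329/(1+0.3329) ≈ 0.25.

P(H) = 0.25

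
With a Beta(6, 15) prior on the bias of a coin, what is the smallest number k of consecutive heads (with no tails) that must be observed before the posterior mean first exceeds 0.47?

k = 8

After k heads and 0 tails the posterior is Beta(6+k, 15), with mean (6+k)/(6+15+k).
Set (6+k)/(21+k) > 0.47 and solve: k > (0.47·21 − 6)/(1 − 0.47) = 7.302.
The smallest integer exceeding 7.302 is 8.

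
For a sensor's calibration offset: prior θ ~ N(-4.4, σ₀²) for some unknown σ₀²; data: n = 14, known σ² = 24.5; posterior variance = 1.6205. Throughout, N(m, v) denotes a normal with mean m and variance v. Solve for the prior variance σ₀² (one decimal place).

Posterior precision equals prior precision plus data precision: 1/σ_n² = 1/σ₀² + n/σ².
So 1/σ₀² = 1/1.6205 − 14/24.5 = 0.617093 − 0.571429 = 0.045664.
Hence σ₀² = 1/0.045664 ≈ 21.9.

σ₀² = 21.9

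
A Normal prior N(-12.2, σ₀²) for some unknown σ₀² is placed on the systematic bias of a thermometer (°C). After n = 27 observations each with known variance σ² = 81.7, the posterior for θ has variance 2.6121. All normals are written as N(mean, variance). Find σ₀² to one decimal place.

Posterior precision equals prior precision plus data precision: 1/σ_n² = 1/σ₀² + n/σ².
So 1/σ₀² = 1/2.6121 − 27/81.7 = 0.382834 − 0.330477 = 0.052357.
Hence σ₀² = 1/0.052357 ≈ 19.1.

σ₀² = 19.1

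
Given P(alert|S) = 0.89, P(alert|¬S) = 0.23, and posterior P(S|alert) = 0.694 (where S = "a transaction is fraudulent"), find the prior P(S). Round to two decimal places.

Bayes' rule in odds form gives O(S|E) = O(S)·[P(E|S)/P(E|¬S)], hence O(S) = O(S|E)/LR.
Posterior odds = 0.694/(1−0.694) = 2.2680. LR = 0.89/0.23 = 3.8696.
Prior odds = 2.2680/3.8696 = 0.5861, so P(S) = 0.5861/(1+0.5861) ≈ 0.37.

P(S) = 0.37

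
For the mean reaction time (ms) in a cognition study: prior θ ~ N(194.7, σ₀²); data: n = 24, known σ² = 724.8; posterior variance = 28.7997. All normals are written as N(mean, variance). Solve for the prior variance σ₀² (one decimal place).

Posterior precision equals prior precision plus data precision: 1/σ_n² = 1/σ₀² + n/σ².
So 1/σ₀² = 1/28.7997 − 24/724.8 = 0.034723 − 0.033113 = 0.001610.
Hence σ₀² = 1/0.001610 ≈ 621.1.

σ₀² = 621.1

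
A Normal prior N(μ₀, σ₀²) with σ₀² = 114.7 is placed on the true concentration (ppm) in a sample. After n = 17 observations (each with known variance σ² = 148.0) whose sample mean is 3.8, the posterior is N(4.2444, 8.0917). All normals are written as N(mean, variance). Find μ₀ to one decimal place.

μ₀ = 10.1

With known observation variance, the Normal–Normal posterior has precision τ_n = τ₀ + n/σ² and mean μ_n = (τ₀μ₀ + (n/σ²)x̄)/τ_n.
Here τ₀ = 1/114.7 = 0.008718 and τ_data = 17/148.0 = 0.114865, so τ_n = 0.123583.
Rearranging for μ₀: μ₀ = (μ_n·τ_n − τ_data·x̄)/τ₀ = (4.2444·0.123583 − 0.114865·3.8) / 0.008718 = 0.088049/0.008718 ≈ 10.1.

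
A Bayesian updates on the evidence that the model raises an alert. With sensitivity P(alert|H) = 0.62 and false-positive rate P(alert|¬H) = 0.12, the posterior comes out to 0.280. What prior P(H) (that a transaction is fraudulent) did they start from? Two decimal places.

Bayes' rule in odds form gives O(H|E) = O(H)·[P(E|H)/P(E|¬H)], hence O(H) = O(H|E)/LR.
Posterior odds = 0.280/(1−0.280) = 0.3889. LR = 0.62/0.12 = 5.1667.
Prior odds = 0.3889/5.1667 = 0.0753, so P(H) = 0.0753/(1+0.0753) ≈ 0.07.

P(H) = 0.07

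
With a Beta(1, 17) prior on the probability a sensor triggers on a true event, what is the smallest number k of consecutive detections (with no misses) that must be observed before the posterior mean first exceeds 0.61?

After k detections and 0 misses the posterior is Beta(1+k, 17), with mean (1+k)/(1+17+k).
Set (1+k)/(18+k) > 0.61 and solve: k > (0.61·18 − 1)/(1 − 0.61) = 25.590.
The smallest integer exceeding 25.590 is 26, and checking k=26: (27)/(44) = 0.6136 > 0.61.

k = 26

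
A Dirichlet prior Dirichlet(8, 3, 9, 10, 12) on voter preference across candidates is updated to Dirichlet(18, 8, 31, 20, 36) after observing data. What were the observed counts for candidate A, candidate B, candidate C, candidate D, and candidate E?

counts (10, 5, 22, 10, 24)

For a Dirichlet(α) prior with multinomial counts c, the posterior is Dirichlet(α + c) componentwise.
Counts are posterior − prior componentwise: 18−8=10, 8−3=5, 31−9=22, 20−10=10, 36−12=24.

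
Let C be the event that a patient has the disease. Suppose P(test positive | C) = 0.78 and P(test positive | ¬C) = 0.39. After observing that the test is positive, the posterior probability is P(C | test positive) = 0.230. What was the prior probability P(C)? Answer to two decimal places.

In odds form, posterior odds = prior odds × likelihood ratio, so prior odds = posterior odds ÷ LR.
Posterior odds = 0.230/(1−0.230) = 0.2987. LR = 0.78/0.39 = 2.0000.
Prior odds = 0.2987/2.0000 = 0.1494, so P(C) = 0.1494/(1+0.1494) ≈ 0.13.

P(C) = 0.13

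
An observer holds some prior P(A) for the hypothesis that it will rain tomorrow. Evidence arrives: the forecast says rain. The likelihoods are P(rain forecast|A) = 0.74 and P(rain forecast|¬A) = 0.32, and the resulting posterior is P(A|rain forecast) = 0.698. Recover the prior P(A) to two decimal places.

P(A) = 0.50

Bayes' rule in odds form gives O(A|E) = O(A)·[P(E|A)/P(E|¬A)], hence O(A) = O(A|E)/LR.
Posterior odds = 0.698/(1−0.698) = 2.3113. LR = 0.74/0.32 = 2.3125.
Prior odds = 2.3113/2.3125 = 0.9995, so P(A) = 0.9995/(1+0.9995) ≈ 0.50.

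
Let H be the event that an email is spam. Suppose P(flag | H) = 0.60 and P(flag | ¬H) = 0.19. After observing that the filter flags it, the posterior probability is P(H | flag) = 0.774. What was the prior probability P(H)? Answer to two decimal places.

In odds form, posterior odds = prior odds × likelihood ratio, so prior odds = posterior odds ÷ LR.
Posterior odds = 0.774/(1−0.774) = 3.4248. LR = 0.60/0.19 = 3.1579.
Prior odds = 3.4248/3.1579 = 1.0845, so P(H) = 1.0845/(1+1.0845) ≈ 0.52.

P(H) = 0.52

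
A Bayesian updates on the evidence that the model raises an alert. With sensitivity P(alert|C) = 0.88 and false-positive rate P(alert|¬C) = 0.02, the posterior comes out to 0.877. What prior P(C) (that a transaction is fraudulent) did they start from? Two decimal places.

Bayes' rule in odds form gives O(C|E) = O(C)·[P(E|C)/P(E|¬C)], hence O(C) = O(C|E)/LR.
Posterior odds = 0.877/(1−0.877) = 7.1301. LR = 0.88/0.02 = 44.0000.
Prior odds = 7.1301/44.0000 = 0.1620, so P(C) = 0.1620/(1+0.1620) ≈ 0.14.

P(C) = 0.14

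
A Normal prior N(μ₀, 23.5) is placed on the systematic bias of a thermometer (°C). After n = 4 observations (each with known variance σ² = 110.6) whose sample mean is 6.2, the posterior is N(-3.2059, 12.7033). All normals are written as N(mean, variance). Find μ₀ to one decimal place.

The posterior mean is a precision-weighted average: μ_n = (τ₀μ₀ + τ_data·x̄)/(τ₀+τ_data), with τ₀=1/σ₀² and τ_data=n/σ².
Here τ₀ = 1/23.5 = 0.042553 and τ_data = 4/110.6 = 0.036166, so τ_n = 0.078719.
Rearranging for μ₀: μ₀ = (μ_n·τ_n − τ_data·x̄)/τ₀ = (-3.2059·0.078719 − 0.036166·6.2) / 0.042553 = -0.476594/0.042553 ≈ -11.2.

μ₀ = -11.2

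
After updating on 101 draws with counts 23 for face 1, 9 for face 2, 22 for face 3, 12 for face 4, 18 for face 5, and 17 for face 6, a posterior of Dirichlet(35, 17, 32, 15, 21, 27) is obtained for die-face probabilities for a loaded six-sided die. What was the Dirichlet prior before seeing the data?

Dirichlet(12, 8, 10, 3, 3, 10)

For a Dirichlet(α) prior with multinomial counts c, the posterior is Dirichlet(α + c) componentwise.
Subtract each count from the matching posterior parameter: 35−23=12, 17−9=8, 32−22=10, 15−12=3, 21−18=3, 27−17=10.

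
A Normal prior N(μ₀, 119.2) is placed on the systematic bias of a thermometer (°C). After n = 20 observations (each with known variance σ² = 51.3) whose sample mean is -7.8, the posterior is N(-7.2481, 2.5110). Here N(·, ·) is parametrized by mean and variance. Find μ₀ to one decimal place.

With known observation variance, the Normal–Normal posterior has precision τ_n = τ₀ + n/σ² and mean μ_n = (τ₀μ₀ + (n/σ²)x̄)/τ_n.
Here τ₀ = 1/119.2 = 0.008389 and τ_data = 20/51.3 = 0.389864, so τ_n = 0.398253.
Rearranging for μ₀: μ₀ = (μ_n·τ_n − τ_data·x̄)/τ₀ = (-7.2481·0.398253 − 0.389864·-7.8) / 0.008389 = 0.154362/0.008389 ≈ 18.4.

μ₀ = 18.4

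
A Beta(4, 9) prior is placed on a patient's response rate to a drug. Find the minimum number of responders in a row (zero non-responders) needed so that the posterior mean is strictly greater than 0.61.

After k responders and 0 non-responders the posterior is Beta(4+k, 9), with mean (4+k)/(4+9+k).
Set (4+k)/(13+k) > 0.61 and solve: k > (0.61·13 − 4)/(1 − 0.61) = 10.077.
The smallest integer exceeding 10.077 is 11, and checking k=11: (15)/(24) = 0.6250 > 0.61.

k = 11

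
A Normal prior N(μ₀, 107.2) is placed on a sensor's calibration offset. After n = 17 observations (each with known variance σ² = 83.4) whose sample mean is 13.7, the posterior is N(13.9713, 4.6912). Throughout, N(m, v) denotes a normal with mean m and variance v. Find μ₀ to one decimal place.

With known observation variance, the Normal–Normal posterior has precision τ_n = τ₀ + n/σ² and mean μ_n = (τ₀μ₀ + (n/σ²)x̄)/τ_n.
Here τ₀ = 1/107.2 = 0.009328 and τ_data = 17/83.4 = 0.203837, so τ_n = 0.213165.
Rearranging for μ₀: μ₀ = (μ_n·τ_n − τ_data·x̄)/τ₀ = (13.9713·0.213165 − 0.203837·13.7) / 0.009328 = 0.185625/0.009328 ≈ 19.9.

μ₀ = 19.9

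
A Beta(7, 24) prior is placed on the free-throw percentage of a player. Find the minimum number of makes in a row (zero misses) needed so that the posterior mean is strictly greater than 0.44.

After k makes and 0 misses the posterior is Beta(7+k, 24), with mean (7+k)/(7+24+k).
Set (7+k)/(31+k) > 0.44 and solve: k > (0.44·31 − 7)/(1 − 0.44) = 11.857.
The smallest integer exceeding 11.857 is 12.

k = 12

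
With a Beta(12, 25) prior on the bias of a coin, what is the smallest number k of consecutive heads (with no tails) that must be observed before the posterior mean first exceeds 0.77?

k = 72

After k heads and 0 tails the posterior is Beta(12+k, 25), with mean (12+k)/(12+25+k).
Set (12+k)/(37+k) > 0.77 and solve: k > (0.77·37 − 12)/(1 − 0.77) = 71.696.
The smallest integer exceeding 71.696 is 72, and checking k=72: (84)/(109) = 0.7706 > 0.77.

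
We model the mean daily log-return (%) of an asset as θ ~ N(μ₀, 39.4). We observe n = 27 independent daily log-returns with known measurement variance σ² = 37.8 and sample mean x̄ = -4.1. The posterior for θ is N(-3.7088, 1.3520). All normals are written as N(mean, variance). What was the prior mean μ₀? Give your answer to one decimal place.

The posterior mean is a precision-weighted average: μ_n = (τ₀μ₀ + τ_data·x̄)/(τ₀+τ_data), with τ₀=1/σ₀² and τ_data=n/σ².
Here τ₀ = 1/39.4 = 0.025381 and τ_data = 27/37.8 = 0.714286, so τ_n = 0.739667.
Rearranging for μ₀: μ₀ = (μ_n·τ_n − τ_data·x̄)/τ₀ = (-3.7088·0.739667 − 0.714286·-4.1) / 0.025381 = 0.185296/0.025381 ≈ 7.3.

μ₀ = 7.3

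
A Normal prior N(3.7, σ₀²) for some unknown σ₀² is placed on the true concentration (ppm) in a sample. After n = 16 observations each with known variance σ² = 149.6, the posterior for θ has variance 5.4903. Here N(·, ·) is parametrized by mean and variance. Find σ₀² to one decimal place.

σ₀² = 13.3

Posterior precision equals prior precision plus data precision: 1/σ_n² = 1/σ₀² + n/σ².
So 1/σ₀² = 1/5.4903 − 16/149.6 = 0.182139 − 0.106952 = 0.075187.
Hence σ₀² = 1/0.075187 ≈ 13.3.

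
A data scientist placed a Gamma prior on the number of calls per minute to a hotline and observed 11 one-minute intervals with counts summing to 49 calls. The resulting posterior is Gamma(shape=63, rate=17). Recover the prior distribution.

A Gamma(α, β) prior (rate parametrization) on a Poisson rate with n observations summing to S gives posterior Gamma(α+S, β+n).
So α = 63 − 49 = 14 and β = 17 − 11 = 6.

Gamma(shape=14, rate=6)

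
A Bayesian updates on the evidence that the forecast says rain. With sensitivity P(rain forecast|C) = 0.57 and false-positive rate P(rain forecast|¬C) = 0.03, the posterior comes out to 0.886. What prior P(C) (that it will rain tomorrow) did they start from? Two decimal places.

P(C) = 0.29

Bayes' rule in odds form gives O(C|E) = O(C)·[P(E|C)/P(E|¬C)], hence O(C) = O(C|E)/LR.
Posterior odds = 0.886/(1−0.886) = 7.7719. LR = 0.57/0.03 = 19.0000.
Prior odds = 7.7719/19.0000 = 0.4090, so P(C) = 0.4090/(1+0.4090) ≈ 0.29.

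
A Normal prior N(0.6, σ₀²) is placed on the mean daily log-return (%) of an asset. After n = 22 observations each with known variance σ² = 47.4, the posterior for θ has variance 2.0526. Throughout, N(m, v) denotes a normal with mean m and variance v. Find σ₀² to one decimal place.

σ₀² = 43.4

Posterior precision equals prior precision plus data precision: 1/σ_n² = 1/σ₀² + n/σ².
So 1/σ₀² = 1/2.0526 − 22/47.4 = 0.487187 − 0.464135 = 0.023052.
Hence σ₀² = 1/0.023052 ≈ 43.4.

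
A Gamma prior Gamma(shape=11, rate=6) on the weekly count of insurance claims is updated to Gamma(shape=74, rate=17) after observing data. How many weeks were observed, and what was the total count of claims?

Gamma–Poisson conjugacy: posterior shape = α + Σxᵢ, posterior rate = β + n.
Matching: Σxᵢ = 74 − 11 = 63 and n = 17 − 6 = 11.

n = 11 weeks with total 63 claims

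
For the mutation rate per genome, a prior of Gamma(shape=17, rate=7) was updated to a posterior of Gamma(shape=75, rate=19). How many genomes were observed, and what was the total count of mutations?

A Gamma(α, β) prior (rate parametrization) on a Poisson rate with n observations summing to S gives posterior Gamma(α+S, β+n).
Matching: Σxᵢ = 75 − 17 = 58 and n = 19 − 7 = 12.

n = 12 genomes with total 58 mutations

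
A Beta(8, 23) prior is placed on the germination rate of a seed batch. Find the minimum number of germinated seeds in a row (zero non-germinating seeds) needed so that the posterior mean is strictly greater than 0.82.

After k germinated seeds and 0 non-germinating seeds the posterior is Beta(8+k, 23), with mean (8+k)/(8+23+k).
Set (8+k)/(31+k) > 0.82 and solve: k > (0.82·31 − 8)/(1 − 0.82) = 96.778.
The smallest integer exceeding 96.778 is 97.

k = 97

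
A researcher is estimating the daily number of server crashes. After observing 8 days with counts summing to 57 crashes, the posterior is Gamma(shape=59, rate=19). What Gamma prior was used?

Gamma(shape=2, rate=11)

Gamma–Poisson conjugacy: posterior shape = α + Σxᵢ, posterior rate = β + n.
So α = 59 − 57 = 2 and β = 19 − 8 = 11.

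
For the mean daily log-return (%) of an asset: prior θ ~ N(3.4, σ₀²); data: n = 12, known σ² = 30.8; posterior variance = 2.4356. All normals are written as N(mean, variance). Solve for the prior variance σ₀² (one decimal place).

σ₀² = 47.7

For the Normal–Normal model with known σ², precisions add: τ_n = τ₀ + n/σ².
So 1/σ₀² = 1/2.4356 − 12/30.8 = 0.410576 − 0.389610 = 0.020966.
Hence σ₀² = 1/0.020966 ≈ 47.7.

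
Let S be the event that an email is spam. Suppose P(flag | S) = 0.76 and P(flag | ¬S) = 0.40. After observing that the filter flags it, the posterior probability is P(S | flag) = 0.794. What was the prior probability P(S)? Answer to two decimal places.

P(S) = 0.67

In odds form, posterior odds = prior odds × likelihood ratio, so prior odds = posterior odds ÷ LR.
Posterior odds = 0.794/(1−0.794) = 3.8544. LR = 0.76/0.40 = 1.9000.
Prior odds = 3.8544/1.9000 = 2.0286, so P(S) = 2.0286/(1+2.0286) ≈ 0.67.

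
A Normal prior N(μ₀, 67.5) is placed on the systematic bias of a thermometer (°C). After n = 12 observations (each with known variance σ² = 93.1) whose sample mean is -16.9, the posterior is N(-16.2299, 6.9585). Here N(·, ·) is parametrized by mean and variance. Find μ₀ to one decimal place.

The posterior mean is a precision-weighted average: μ_n = (τ₀μ₀ + τ_data·x̄)/(τ₀+τ_data), with τ₀=1/σ₀² and τ_data=n/σ².
Here τ₀ = 1/67.5 = 0.014815 and τ_data = 12/93.1 = 0.128894, so τ_n = 0.143709.
Rearranging for μ₀: μ₀ = (μ_n·τ_n − τ_data·x̄)/τ₀ = (-16.2299·0.143709 − 0.128894·-16.9) / 0.014815 = -0.154074/0.014815 ≈ -10.4.

μ₀ = -10.4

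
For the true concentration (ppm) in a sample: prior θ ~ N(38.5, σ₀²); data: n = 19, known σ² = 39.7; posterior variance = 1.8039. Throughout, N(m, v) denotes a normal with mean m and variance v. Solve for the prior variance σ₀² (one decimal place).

Posterior precision equals prior precision plus data precision: 1/σ_n² = 1/σ₀² + n/σ².
So 1/σ₀² = 1/1.8039 − 19/39.7 = 0.554354 − 0.478589 = 0.075765.
Hence σ₀² = 1/0.075765 ≈ 13.2.

σ₀² = 13.2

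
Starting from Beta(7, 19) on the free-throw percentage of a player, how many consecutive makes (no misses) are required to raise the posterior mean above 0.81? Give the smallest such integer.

After k makes and 0 misses the posterior is Beta(7+k, 19), with mean (7+k)/(7+19+k).
Set (7+k)/(26+k) > 0.81 and solve: k > (0.81·26 − 7)/(1 − 0.81) = 74.000.
The smallest integer exceeding 74.000 is 75, and checking k=75: (82)/(101) = 0.8119 > 0.81.

k = 75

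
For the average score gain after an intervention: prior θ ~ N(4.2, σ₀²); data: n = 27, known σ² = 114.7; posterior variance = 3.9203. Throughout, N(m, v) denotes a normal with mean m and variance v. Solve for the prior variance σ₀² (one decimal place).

σ₀² = 50.8

Posterior precision equals prior precision plus data precision: 1/σ_n² = 1/σ₀² + n/σ².
So 1/σ₀² = 1/3.9203 − 27/114.7 = 0.255083 − 0.235397 = 0.019686.
Hence σ₀² = 1/0.019686 ≈ 50.8.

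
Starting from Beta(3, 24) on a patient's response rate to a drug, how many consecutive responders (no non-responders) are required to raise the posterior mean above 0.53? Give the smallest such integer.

After k responders and 0 non-responders the posterior is Beta(3+k, 24), with mean (3+k)/(3+24+k).
Set (3+k)/(27+k) > 0.53 and solve: k > (0.53·27 − 3)/(1 − 0.53) = 24.064.
The smallest integer exceeding 24.064 is 25.

k = 25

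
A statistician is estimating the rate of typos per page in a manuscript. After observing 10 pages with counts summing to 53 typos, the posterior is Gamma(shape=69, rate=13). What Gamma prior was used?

Gamma(shape=16, rate=3)

A Gamma(α, β) prior (rate parametrization) on a Poisson rate with n observations summing to S gives posterior Gamma(α+S, β+n).
So α = 69 − 53 = 16 and β = 13 − 10 = 3.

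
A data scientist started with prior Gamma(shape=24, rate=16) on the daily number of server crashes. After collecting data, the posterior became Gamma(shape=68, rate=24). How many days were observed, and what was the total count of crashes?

n = 8 days with total 44 crashes

Gamma–Poisson conjugacy: posterior shape = α + Σxᵢ, posterior rate = β + n.
Matching: Σxᵢ = 68 − 24 = 44 and n = 24 − 16 = 8.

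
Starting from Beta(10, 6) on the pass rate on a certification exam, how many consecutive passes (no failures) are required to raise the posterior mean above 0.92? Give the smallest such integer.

After k passes and 0 failures the posterior is Beta(10+k, 6), with mean (10+k)/(10+6+k).
Set (10+k)/(16+k) > 0.92 and solve: k > (0.92·16 − 10)/(1 − 0.92) = 59.000.
The smallest integer exceeding 59.000 is 60, and checking k=60: (70)/(76) = 0.9211 > 0.92.

k = 60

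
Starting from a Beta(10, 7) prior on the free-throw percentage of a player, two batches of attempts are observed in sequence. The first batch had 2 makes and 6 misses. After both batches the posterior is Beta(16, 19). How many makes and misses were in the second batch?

Because Beta–binomial updating is additive in the counts, the combined data contributed (α_post−α_prior, β_post−β_prior) successes and failures.
Total across both batches: 16−10=6 makes, 19−7=12 misses.
Subtract the first batch: 6−2=4 makes and 12−6=6 misses.

4 makes and 6 misses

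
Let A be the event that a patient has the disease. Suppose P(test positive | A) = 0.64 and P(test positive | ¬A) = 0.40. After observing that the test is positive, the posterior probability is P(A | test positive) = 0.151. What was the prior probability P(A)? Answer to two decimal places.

Bayes' rule in odds form gives O(A|E) = O(A)·[P(E|A)/P(E|¬A)], hence O(A) = O(A|E)/LR.
Posterior odds = 0.151/(1−0.151) = 0.1779. LR = 0.64/0.40 = 1.6000.
Prior odds = 0.1779/1.6000 = 0.1112, so P(A) = 0.1112/(1+0.1112) ≈ 0.10.

P(A) = 0.10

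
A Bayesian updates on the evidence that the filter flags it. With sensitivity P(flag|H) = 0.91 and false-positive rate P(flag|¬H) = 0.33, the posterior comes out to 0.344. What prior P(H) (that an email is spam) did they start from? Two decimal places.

Bayes' rule in odds form gives O(H|E) = O(H)·[P(E|H)/P(E|¬H)], hence O(H) = O(H|E)/LR.
Posterior odds = 0.344/(1−0.344) = 0.5244. LR = 0.91/0.33 = 2.7576.
Prior odds = 0.5244/2.7576 = 0.1902, so P(H) = 0.1902/(1+0.1902) ≈ 0.16.

P(H) = 0.16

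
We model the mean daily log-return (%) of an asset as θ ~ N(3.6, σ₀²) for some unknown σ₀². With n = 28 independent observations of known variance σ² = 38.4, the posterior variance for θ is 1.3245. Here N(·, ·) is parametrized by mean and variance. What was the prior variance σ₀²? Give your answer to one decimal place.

σ₀² = 38.7

For the Normal–Normal model with known σ², precisions add: τ_n = τ₀ + n/σ².
So 1/σ₀² = 1/1.3245 − 28/38.4 = 0.755002 − 0.729167 = 0.025835.
Hence σ₀² = 1/0.025835 ≈ 38.7.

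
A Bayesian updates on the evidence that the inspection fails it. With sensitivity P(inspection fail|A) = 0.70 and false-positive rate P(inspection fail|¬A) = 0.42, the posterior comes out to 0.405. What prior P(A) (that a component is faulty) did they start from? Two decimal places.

Bayes' rule in odds form gives O(A|E) = O(A)·[P(E|A)/P(E|¬A)], hence O(A) = O(A|E)/LR.
Posterior odds = 0.405/(1−0.405) = 0.6807. LR = 0.70/0.42 = 1.6667.
Prior odds = 0.6807/1.6667 = 0.4084, so P(A) = 0.4084/(1+0.4084) ≈ 0.29.

P(A) = 0.29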